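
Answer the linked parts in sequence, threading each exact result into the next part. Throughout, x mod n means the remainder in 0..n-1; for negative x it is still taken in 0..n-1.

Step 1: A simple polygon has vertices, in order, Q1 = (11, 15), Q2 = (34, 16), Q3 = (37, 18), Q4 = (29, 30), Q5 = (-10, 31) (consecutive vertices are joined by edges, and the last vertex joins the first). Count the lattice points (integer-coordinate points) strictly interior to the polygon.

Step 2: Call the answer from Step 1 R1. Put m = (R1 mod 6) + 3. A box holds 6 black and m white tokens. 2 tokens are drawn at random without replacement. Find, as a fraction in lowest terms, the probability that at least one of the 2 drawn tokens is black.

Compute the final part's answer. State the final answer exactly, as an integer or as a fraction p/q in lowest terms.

Step 1: cross terms: (11*16 - 34*15)=-334, (34*18 - 37*16)=20, (37*30 - 29*18)=588, (29*31 - -10*30)=1199, (-10*15 - 11*31)=-491; twice the area = |982| = 982; area = 491; boundary points = 1 + 1 + 4 + 1 + 1 = 8; strictly interior points = area - boundary/2 + 1 = 488; answer 488
Step 2: R1 = 488; m = 5; total draws C(11,2) = 55; complement C(5,2) = 10; favorable 55 - 10 = 45; P = 9/11; answer 9/11

9/11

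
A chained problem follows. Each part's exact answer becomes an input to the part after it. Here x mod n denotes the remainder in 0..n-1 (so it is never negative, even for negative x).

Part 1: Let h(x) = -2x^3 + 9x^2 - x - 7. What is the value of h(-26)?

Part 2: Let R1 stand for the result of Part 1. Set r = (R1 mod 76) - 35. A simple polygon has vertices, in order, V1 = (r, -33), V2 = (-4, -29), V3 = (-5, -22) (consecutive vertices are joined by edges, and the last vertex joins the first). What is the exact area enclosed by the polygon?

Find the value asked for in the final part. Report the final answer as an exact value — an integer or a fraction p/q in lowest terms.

110

Part 1: -2*(-26)^3 + 9*(-26)^2 - 1*(-26)^1 - 7 = (35152) + (6084) + (26) + (-7) = 41255; answer 41255
Part 2: R1 = 41255; r = 28; cross terms: (28*-29 - -4*-33)=-944, (-4*-22 - -5*-29)=-57, (-5*-33 - 28*-22)=781; twice the area = |-220| = 220; area = 110; answer 110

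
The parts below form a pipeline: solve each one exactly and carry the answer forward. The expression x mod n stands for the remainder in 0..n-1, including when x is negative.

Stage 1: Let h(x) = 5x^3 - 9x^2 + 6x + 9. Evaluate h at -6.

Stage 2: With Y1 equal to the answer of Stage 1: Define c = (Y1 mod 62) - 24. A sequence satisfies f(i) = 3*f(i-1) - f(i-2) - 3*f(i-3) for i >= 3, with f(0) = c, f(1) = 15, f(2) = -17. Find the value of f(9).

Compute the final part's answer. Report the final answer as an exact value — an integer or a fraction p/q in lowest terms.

-19185

Stage 1: 5*(-6)^3 - 9*(-6)^2 + 6*(-6)^1 + 9 = (-1080) + (-324) + (-36) + (9) = -1431; answer -1431
Stage 2: Y1 = -1431; c = 33; f(3) = 3*(-17) - 1*(15) - 3*(33) = -165; iterating: f(3)=-165, f(4)=-523, f(5)=-1353, f(6)=-3041, f(7)=-6201, f(8)=-11503, f(9)=-19185; answer -19185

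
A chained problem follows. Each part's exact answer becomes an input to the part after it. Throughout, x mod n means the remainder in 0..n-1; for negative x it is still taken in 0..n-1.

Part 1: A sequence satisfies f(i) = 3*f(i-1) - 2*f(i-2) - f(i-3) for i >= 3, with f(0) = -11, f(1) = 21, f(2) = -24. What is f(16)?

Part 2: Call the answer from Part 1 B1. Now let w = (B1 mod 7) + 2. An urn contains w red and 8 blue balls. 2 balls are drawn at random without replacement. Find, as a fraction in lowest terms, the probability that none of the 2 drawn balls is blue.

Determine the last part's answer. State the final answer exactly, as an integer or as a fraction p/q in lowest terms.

1/5

Part 1: f(3) = 3*(-24) - 2*(21) - 1*(-11) = -103; iterating: f(3)=-103, f(4)=-282, f(5)=-616, f(6)=-1181, f(7)=-2029, f(8)=-3109, f(9)=-4088, f(10)=-4017, f(11)=-766, f(12)=9824, f(13)=35021, f(14)=86181, f(15)=178677, f(16)=328648; answer 328648
Part 2: B1 = 328648; w = 7; total draws C(15,2) = 105; favorable C(7,2) = 21; P = 1/5; answer 1/5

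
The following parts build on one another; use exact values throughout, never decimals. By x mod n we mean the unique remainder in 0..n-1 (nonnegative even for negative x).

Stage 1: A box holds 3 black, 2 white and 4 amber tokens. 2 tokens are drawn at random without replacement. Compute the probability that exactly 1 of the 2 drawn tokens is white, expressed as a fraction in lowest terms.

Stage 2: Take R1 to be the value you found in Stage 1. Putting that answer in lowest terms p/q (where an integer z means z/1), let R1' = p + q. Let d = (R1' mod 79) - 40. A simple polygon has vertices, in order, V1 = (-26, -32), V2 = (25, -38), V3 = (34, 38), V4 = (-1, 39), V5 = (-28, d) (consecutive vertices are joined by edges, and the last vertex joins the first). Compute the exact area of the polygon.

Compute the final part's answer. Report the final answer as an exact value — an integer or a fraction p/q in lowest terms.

7007/2

Stage 1: total draws C(9,2) = 36; favorable C(2,1)*C(7,1) = 14; P = 7/18; answer 7/18
Stage 2: R1 = 7/18; threaded value p + q = 25; d = -15; cross terms: (-26*-38 - 25*-32)=1788, (25*38 - 34*-38)=2242, (34*39 - -1*38)=1364, (-1*-15 - -28*39)=1107, (-28*-32 - -26*-15)=506; twice the area = |7007| = 7007; area = 7007/2; answer 7007/2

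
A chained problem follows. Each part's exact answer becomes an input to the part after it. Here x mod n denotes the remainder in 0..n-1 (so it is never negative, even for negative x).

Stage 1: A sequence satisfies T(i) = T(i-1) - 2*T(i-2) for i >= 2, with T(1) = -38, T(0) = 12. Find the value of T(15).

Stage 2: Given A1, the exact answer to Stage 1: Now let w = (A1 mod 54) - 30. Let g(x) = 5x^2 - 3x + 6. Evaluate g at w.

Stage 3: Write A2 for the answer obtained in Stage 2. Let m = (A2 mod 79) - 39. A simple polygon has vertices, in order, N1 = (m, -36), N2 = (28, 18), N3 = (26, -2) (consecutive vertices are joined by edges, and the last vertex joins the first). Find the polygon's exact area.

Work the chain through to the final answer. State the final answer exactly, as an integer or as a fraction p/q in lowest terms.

54

Stage 1: T(2) = 1*(-38) - 2*(12) = -62; iterating: T(2)=-62, T(3)=14, T(4)=138, T(5)=110, T(6)=-166, T(7)=-386, T(8)=-54, T(9)=718, T(10)=826, T(11)=-610, T(12)=-2262, T(13)=-1042, T(14)=3482, T(15)=5566; answer 5566
Stage 2: A1 = 5566; w = -26; 5*(-26)^2 - 3*(-26)^1 + 6 = (3380) + (78) + (6) = 3464; answer 3464
Stage 3: A2 = 3464; m = 28; cross terms: (28*18 - 28*-36)=1512, (28*-2 - 26*18)=-524, (26*-36 - 28*-2)=-880; twice the area = |108| = 108; area = 54; answer 54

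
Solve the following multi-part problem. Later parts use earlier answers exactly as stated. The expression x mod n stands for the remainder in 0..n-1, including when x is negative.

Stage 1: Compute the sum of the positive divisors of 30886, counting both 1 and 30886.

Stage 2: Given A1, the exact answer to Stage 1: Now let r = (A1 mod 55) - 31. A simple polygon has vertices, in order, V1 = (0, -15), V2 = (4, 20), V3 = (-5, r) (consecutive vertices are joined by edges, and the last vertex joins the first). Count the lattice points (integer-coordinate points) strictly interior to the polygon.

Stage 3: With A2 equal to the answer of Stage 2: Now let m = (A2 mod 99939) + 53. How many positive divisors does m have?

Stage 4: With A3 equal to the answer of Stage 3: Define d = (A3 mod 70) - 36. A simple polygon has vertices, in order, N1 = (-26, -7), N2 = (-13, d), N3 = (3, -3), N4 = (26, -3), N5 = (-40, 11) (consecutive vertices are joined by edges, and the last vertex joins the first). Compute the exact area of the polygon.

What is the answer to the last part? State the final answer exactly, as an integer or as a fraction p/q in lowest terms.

Stage 1: 30886 = 2 * 15443; sigma = (1 + 2) * (1 + 15443) = 3 * 15444 = 46332; answer 46332
Stage 2: A1 = 46332; r = -9; cross terms: (0*20 - 4*-15)=60, (4*-9 - -5*20)=64, (-5*-15 - 0*-9)=75; twice the area = |199| = 199; area = 199/2; boundary points = 1 + 1 + 1 = 3; strictly interior points = area - boundary/2 + 1 = 99; answer 99
Stage 3: A2 = 99; m = 152; 152 = 2^3 * 19; number of divisors = (3+1) * (1+1) = 8; answer 8
Stage 4: A3 = 8; d = -28; cross terms: (-26*-28 - -13*-7)=637, (-13*-3 - 3*-28)=123, (3*-3 - 26*-3)=69, (26*11 - -40*-3)=166, (-40*-7 - -26*11)=566; twice the area = |1561| = 1561; area = 1561/2; answer 1561/2

1561/2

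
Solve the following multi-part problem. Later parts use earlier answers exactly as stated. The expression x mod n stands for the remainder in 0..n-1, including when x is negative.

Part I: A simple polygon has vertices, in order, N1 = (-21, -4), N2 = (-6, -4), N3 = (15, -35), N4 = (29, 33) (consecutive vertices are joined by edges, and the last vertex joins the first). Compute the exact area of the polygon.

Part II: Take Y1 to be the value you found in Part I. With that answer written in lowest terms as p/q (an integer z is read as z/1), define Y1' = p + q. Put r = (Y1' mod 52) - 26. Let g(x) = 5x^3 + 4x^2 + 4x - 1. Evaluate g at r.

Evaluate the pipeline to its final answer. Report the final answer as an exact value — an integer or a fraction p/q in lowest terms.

12

Part I: cross terms: (-21*-4 - -6*-4)=60, (-6*-35 - 15*-4)=270, (15*33 - 29*-35)=1510, (29*-4 - -21*33)=577; twice the area = |2417| = 2417; area = 2417/2; answer 2417/2
Part II: Y1 = 2417/2; threaded value p + q = 2419; r = 1; 5*(1)^3 + 4*(1)^2 + 4*(1)^1 - 1 = (5) + (4) + (4) + (-1) = 12; answer 12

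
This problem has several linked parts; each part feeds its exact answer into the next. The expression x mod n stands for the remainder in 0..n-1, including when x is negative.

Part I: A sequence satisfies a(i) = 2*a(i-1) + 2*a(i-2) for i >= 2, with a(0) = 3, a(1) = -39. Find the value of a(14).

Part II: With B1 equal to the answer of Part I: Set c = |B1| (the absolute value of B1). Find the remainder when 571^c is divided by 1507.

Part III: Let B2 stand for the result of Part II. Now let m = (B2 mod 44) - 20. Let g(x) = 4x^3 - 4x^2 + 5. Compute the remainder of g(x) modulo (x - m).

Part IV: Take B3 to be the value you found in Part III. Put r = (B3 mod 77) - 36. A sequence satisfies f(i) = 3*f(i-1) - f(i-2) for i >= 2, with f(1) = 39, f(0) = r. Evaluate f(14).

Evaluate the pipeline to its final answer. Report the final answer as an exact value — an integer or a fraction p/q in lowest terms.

Part I: a(2) = 2*(-39) + 2*(3) = -72; iterating: a(2)=-72, a(3)=-222, a(4)=-588, a(5)=-1620, a(6)=-4416, a(7)=-12072, a(8)=-32976, a(9)=-90096, a(10)=-246144, a(11)=-672480, a(12)=-1837248, a(13)=-5019456, a(14)=-13713408; answer -13713408
Part II: B1 = -13713408; c = 13713408; squarings mod 1507: 571^1=571, 571^2=529, 571^4=1046, 571^8=34, 571^16=1156, 571^32=1134, 571^64=485, 571^128=133, 571^256=1112, 571^512=804, 571^1024=1420, 571^2048=34, 571^4096=1156, 571^8192=1134, 571^16384=485, 571^32768=133, 571^65536=1112, 571^131072=804, 571^262144=1420, 571^524288=34, 571^1048576=1156, 571^2097152=1134, 571^4194304=485, 571^8388608=133; 571^13713408 = 571^16384 * 571^65536 * 571^1048576 * 571^4194304 * 571^8388608 = 1112 (mod 1507); answer 1112
Part III: B2 = 1112; m = -8; remainder = value at the root: 4*(-8)^3 - 4*(-8)^2 + 5 = (-2048) + (-256) + (5) = -2299; answer -2299
Part IV: B3 = -2299; r = -25; f(2) = 3*(39) - 1*(-25) = 142; iterating: f(2)=142, f(3)=387, f(4)=1019, f(5)=2670, f(6)=6991, f(7)=18303, f(8)=47918, f(9)=125451, f(10)=328435, f(11)=859854, f(12)=2251127, f(13)=5893527, f(14)=15429454; answer 15429454

15429454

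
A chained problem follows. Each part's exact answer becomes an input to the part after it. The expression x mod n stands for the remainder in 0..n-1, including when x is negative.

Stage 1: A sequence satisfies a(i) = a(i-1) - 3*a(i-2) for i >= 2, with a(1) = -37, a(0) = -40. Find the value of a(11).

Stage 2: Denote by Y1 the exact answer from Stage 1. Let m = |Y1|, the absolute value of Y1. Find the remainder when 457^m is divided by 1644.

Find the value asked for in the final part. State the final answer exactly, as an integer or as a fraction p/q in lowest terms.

1069

Stage 1: a(2) = 1*(-37) - 3*(-40) = 83; iterating: a(2)=83, a(3)=194, a(4)=-55, a(5)=-637, a(6)=-472, a(7)=1439, a(8)=2855, a(9)=-1462, a(10)=-10027, a(11)=-5641; answer -5641
Stage 2: Y1 = -5641; m = 5641; squarings mod 1644: 457^1=457, 457^2=61, 457^4=433, 457^8=73, 457^16=397, 457^32=1429, 457^64=193, 457^128=1081, 457^256=1321, 457^512=757, 457^1024=937, 457^2048=73, 457^4096=397; 457^5641 = 457^1 * 457^8 * 457^512 * 457^1024 * 457^4096 = 1069 (mod 1644); answer 1069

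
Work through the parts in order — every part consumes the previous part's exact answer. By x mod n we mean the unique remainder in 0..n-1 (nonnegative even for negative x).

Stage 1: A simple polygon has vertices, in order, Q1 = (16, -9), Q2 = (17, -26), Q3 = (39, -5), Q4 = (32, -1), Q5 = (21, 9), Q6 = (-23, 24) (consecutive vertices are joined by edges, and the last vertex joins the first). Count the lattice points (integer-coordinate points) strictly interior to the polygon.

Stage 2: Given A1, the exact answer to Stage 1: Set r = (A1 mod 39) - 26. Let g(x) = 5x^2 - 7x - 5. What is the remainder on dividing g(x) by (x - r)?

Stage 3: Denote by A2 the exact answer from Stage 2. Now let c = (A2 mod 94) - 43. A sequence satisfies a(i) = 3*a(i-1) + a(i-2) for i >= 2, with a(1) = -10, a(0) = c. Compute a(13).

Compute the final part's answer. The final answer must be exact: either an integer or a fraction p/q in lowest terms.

-17302330

Stage 1: cross terms: (16*-26 - 17*-9)=-263, (17*-5 - 39*-26)=929, (39*-1 - 32*-5)=121, (32*9 - 21*-1)=309, (21*24 - -23*9)=711, (-23*-9 - 16*24)=-177; twice the area = |1630| = 1630; area = 815; boundary points = 1 + 1 + 1 + 1 + 1 + 3 = 8; strictly interior points = area - boundary/2 + 1 = 812; answer 812
Stage 2: A1 = 812; r = 6; remainder = value at the root: 5*(6)^2 - 7*(6)^1 - 5 = (180) + (-42) + (-5) = 133; answer 133
Stage 3: A2 = 133; c = -4; a(2) = 3*(-10) + 1*(-4) = -34; iterating: a(2)=-34, a(3)=-112, a(4)=-370, a(5)=-1222, a(6)=-4036, a(7)=-13330, a(8)=-44026, a(9)=-145408, a(10)=-480250, a(11)=-1586158, a(12)=-5238724, a(13)=-17302330; answer -17302330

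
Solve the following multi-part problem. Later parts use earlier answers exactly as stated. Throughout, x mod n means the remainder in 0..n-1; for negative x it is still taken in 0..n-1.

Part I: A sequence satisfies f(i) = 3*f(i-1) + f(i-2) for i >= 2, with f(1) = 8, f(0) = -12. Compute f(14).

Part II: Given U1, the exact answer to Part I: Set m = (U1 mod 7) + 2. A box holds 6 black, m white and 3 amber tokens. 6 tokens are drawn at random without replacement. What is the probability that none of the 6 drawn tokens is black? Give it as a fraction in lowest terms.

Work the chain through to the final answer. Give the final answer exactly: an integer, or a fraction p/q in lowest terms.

Part I: f(2) = 3*(8) + 1*(-12) = 12; iterating: f(2)=12, f(3)=44, f(4)=144, f(5)=476, f(6)=1572, f(7)=5192, f(8)=17148, f(9)=56636, f(10)=187056, f(11)=617804, f(12)=2040468, f(13)=6739208, f(14)=22258092; answer 22258092
Part II: U1 = 22258092; m = 5; total draws C(14,6) = 3003; favorable C(8,6) = 28; P = 4/429; answer 4/429

4/429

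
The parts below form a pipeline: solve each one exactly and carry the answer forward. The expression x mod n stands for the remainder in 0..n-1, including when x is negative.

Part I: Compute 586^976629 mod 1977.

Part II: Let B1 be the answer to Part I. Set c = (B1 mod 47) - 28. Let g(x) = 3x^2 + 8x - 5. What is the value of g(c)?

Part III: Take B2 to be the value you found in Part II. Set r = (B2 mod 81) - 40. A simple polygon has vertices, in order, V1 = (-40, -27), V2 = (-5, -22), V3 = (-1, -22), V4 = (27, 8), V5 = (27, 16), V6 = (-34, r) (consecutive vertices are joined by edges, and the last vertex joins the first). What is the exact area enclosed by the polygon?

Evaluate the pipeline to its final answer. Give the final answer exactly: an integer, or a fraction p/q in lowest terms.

2587

Part I: squarings mod 1977: 586^1=586, 586^2=1375, 586^4=613, 586^8=139, 586^16=1528, 586^32=1924, 586^64=832, 586^128=274, 586^256=1927, 586^512=523, 586^1024=703, 586^2048=1936, 586^4096=1681, 586^8192=628, 586^16384=961, 586^32768=262, 586^65536=1426, 586^131072=1120, 586^262144=982, 586^524288=1525; 586^976629 = 586^1 * 586^4 * 586^16 * 586^32 * 586^64 * 586^128 * 586^512 * 586^1024 * 586^8192 * 586^16384 * 586^32768 * 586^131072 * 586^262144 * 586^524288 = 1108 (mod 1977); answer 1108
Part II: B1 = 1108; c = -1; 3*(-1)^2 + 8*(-1)^1 - 5 = (3) + (-8) + (-5) = -10; answer -10
Part III: B2 = -10; r = 31; cross terms: (-40*-22 - -5*-27)=745, (-5*-22 - -1*-22)=88, (-1*8 - 27*-22)=586, (27*16 - 27*8)=216, (27*31 - -34*16)=1381, (-34*-27 - -40*31)=2158; twice the area = |5174| = 5174; area = 2587; answer 2587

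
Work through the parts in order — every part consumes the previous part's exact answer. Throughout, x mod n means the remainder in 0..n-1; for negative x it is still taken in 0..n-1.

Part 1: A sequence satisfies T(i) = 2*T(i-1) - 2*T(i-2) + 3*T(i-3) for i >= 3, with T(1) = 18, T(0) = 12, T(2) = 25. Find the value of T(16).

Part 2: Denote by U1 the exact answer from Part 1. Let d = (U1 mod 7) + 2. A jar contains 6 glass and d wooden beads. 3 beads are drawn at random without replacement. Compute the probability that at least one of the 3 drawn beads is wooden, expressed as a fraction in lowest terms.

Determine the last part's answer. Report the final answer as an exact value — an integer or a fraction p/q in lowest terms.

Part 1: T(3) = 2*(25) - 2*(18) + 3*(12) = 50; iterating: T(3)=50, T(4)=104, T(5)=183, T(6)=308, T(7)=562, T(8)=1057, T(9)=1914, T(10)=3400, T(11)=6143, T(12)=11228, T(13)=20370, T(14)=36713, T(15)=66370, T(16)=120424; answer 120424
Part 2: U1 = 120424; d = 5; total draws C(11,3) = 165; complement C(6,3) = 20; favorable 165 - 20 = 145; P = 29/33; answer 29/33

29/33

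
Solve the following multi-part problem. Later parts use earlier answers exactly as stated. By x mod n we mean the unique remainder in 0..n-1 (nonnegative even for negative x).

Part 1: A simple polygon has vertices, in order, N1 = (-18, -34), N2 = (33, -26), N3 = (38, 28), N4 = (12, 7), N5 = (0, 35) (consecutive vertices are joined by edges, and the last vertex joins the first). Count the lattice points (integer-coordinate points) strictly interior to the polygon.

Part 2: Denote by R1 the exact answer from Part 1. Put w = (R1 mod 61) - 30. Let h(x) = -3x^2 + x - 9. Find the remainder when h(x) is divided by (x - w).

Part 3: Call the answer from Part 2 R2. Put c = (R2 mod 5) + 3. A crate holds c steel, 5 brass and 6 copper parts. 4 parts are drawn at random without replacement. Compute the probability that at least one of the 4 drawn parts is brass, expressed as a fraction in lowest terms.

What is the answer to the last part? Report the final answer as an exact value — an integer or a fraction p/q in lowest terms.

469/612

Part 1: cross terms: (-18*-26 - 33*-34)=1590, (33*28 - 38*-26)=1912, (38*7 - 12*28)=-70, (12*35 - 0*7)=420, (0*-34 - -18*35)=630; twice the area = |4482| = 4482; area = 2241; boundary points = 1 + 1 + 1 + 4 + 3 = 10; strictly interior points = area - boundary/2 + 1 = 2237; answer 2237
Part 2: R1 = 2237; w = 11; remainder = value at the root: -3*(11)^2 + 1*(11)^1 - 9 = (-363) + (11) + (-9) = -361; answer -361
Part 3: R2 = -361; c = 7; total draws C(18,4) = 3060; complement C(13,4) = 715; favorable 3060 - 715 = 2345; P = 469/612; answer 469/612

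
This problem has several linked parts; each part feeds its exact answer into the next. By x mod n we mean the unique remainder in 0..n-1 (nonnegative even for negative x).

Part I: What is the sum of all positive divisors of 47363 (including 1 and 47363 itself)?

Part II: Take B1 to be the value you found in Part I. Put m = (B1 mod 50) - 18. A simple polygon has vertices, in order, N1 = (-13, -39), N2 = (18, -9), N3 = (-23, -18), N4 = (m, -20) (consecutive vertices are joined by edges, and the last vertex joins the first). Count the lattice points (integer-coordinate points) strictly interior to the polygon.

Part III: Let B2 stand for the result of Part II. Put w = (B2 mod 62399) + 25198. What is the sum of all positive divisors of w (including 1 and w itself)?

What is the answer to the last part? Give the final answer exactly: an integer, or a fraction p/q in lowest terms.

Part I: 47363 is prime, so its only divisors are 1 and 47363; sigma = 1 + 47363 = 47364; answer 47364
Part II: B1 = 47364; m = -4; cross terms: (-13*-9 - 18*-39)=819, (18*-18 - -23*-9)=-531, (-23*-20 - -4*-18)=388, (-4*-39 - -13*-20)=-104; twice the area = |572| = 572; area = 286; boundary points = 1 + 1 + 1 + 1 = 4; strictly interior points = area - boundary/2 + 1 = 285; answer 285
Part III: B2 = 285; w = 25483; 25483 = 17 * 1499; sigma = (1 + 17) * (1 + 1499) = 18 * 1500 = 27000; answer 27000

27000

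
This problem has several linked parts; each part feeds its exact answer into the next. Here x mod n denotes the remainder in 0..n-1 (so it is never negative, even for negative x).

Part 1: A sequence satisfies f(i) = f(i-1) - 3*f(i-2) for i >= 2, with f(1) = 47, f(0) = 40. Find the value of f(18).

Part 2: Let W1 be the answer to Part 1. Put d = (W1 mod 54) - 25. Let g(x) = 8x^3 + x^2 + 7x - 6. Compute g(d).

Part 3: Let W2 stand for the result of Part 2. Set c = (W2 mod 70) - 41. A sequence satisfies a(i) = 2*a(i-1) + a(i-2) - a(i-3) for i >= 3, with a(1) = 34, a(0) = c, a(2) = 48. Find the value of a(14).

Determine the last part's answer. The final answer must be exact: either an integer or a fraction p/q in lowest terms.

964817

Part 1: f(2) = 1*(47) - 3*(40) = -73; iterating: f(2)=-73, f(3)=-214, f(4)=5, f(5)=647, f(6)=632, f(7)=-1309, f(8)=-3205, f(9)=722, f(10)=10337, f(11)=8171, f(12)=-22840, f(13)=-47353, f(14)=21167, f(15)=163226, f(16)=99725, f(17)=-389953, f(18)=-689128; answer -689128
Part 2: W1 = -689128; d = -5; 8*(-5)^3 + 1*(-5)^2 + 7*(-5)^1 - 6 = (-1000) + (25) + (-35) + (-6) = -1016; answer -1016
Part 3: W2 = -1016; c = -7; a(3) = 2*(48) + 1*(34) - 1*(-7) = 137; iterating: a(3)=137, a(4)=288, a(5)=665, a(6)=1481, a(7)=3339, a(8)=7494, a(9)=16846, a(10)=37847, a(11)=85046, a(12)=191093, a(13)=429385, a(14)=964817; answer 964817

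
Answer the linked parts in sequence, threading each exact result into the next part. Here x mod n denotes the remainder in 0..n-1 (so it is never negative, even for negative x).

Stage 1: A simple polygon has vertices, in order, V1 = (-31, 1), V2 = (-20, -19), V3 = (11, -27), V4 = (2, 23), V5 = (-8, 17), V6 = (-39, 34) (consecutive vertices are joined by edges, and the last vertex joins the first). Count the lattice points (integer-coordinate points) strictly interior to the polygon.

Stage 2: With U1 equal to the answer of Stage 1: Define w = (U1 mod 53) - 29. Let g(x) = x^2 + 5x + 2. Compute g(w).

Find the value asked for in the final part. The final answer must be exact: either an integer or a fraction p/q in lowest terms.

Stage 1: cross terms: (-31*-19 - -20*1)=609, (-20*-27 - 11*-19)=749, (11*23 - 2*-27)=307, (2*17 - -8*23)=218, (-8*34 - -39*17)=391, (-39*1 - -31*34)=1015; twice the area = |3289| = 3289; area = 3289/2; boundary points = 1 + 1 + 1 + 2 + 1 + 1 = 7; strictly interior points = area - boundary/2 + 1 = 1642; answer 1642
Stage 2: U1 = 1642; w = 23; 1*(23)^2 + 5*(23)^1 + 2 = (529) + (115) + (2) = 646; answer 646

646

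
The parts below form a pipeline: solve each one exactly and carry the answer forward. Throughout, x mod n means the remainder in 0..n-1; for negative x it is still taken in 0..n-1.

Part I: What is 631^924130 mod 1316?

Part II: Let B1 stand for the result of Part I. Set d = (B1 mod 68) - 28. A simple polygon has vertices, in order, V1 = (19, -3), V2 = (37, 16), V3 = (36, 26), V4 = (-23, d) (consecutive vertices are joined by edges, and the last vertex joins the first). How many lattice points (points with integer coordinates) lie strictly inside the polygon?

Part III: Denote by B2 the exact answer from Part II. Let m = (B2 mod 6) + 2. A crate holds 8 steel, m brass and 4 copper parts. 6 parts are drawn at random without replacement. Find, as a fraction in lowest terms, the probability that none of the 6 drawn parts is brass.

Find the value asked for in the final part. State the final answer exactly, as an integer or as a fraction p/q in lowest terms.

33/442

Part I: squarings mod 1316: 631^1=631, 631^2=729, 631^4=1093, 631^8=1037, 631^16=197, 631^32=645, 631^64=169, 631^128=925, 631^256=225, 631^512=617, 631^1024=365, 631^2048=309, 631^4096=729, 631^8192=1093, 631^16384=1037, 631^32768=197, 631^65536=645, 631^131072=169, 631^262144=925, 631^524288=225; 631^924130 = 631^2 * 631^32 * 631^64 * 631^128 * 631^256 * 631^2048 * 631^4096 * 631^131072 * 631^262144 * 631^524288 = 925 (mod 1316); answer 925
Part II: B1 = 925; d = 13; cross terms: (19*16 - 37*-3)=415, (37*26 - 36*16)=386, (36*13 - -23*26)=1066, (-23*-3 - 19*13)=-178; twice the area = |1689| = 1689; area = 1689/2; boundary points = 1 + 1 + 1 + 2 = 5; strictly interior points = area - boundary/2 + 1 = 843; answer 843
Part III: B2 = 843; m = 5; total draws C(17,6) = 12376; favorable C(12,6) = 924; P = 33/442; answer 33/442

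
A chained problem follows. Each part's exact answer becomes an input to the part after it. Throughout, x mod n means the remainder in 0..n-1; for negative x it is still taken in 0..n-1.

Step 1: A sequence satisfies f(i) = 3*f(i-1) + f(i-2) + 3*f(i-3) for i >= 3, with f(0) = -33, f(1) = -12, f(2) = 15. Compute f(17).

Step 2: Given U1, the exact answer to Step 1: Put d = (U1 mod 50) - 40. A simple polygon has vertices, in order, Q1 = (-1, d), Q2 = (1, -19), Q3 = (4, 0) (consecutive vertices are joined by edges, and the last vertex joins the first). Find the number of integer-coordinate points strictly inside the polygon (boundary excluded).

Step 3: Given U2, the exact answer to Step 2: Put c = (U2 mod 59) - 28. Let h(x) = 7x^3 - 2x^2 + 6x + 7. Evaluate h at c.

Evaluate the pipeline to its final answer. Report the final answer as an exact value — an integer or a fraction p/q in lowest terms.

Step 1: f(3) = 3*(15) + 1*(-12) + 3*(-33) = -66; iterating: f(3)=-66, f(4)=-219, f(5)=-678, f(6)=-2451, f(7)=-8688, f(8)=-30549, f(9)=-107688, f(10)=-379677, f(11)=-1338366, f(12)=-4717839, f(13)=-16630914, f(14)=-58625679, f(15)=-206661468, f(16)=-728502825, f(17)=-2568046980; answer -2568046980
Step 2: U1 = -2568046980; d = -20; cross terms: (-1*-19 - 1*-20)=39, (1*0 - 4*-19)=76, (4*-20 - -1*0)=-80; twice the area = |35| = 35; area = 35/2; boundary points = 1 + 1 + 5 = 7; strictly interior points = area - boundary/2 + 1 = 15; answer 15
Step 3: U2 = 15; c = -13; 7*(-13)^3 - 2*(-13)^2 + 6*(-13)^1 + 7 = (-15379) + (-338) + (-78) + (7) = -15788; answer -15788

-15788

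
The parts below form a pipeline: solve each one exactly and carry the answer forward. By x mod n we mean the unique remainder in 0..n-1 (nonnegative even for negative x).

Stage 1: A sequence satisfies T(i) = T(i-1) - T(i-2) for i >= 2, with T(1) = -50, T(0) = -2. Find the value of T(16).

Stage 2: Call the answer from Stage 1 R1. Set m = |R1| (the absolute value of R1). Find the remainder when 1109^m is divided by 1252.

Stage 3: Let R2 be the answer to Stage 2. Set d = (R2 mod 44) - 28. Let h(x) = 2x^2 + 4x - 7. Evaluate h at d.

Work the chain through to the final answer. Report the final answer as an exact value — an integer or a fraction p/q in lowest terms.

63

Stage 1: T(2) = 1*(-50) - 1*(-2) = -48; iterating: T(2)=-48, T(3)=2, T(4)=50, T(5)=48, T(6)=-2, T(7)=-50, T(8)=-48, T(9)=2, T(10)=50, T(11)=48, T(12)=-2, T(13)=-50, T(14)=-48, T(15)=2, T(16)=50; answer 50
Stage 2: R1 = 50; m = 50; squarings mod 1252: 1109^1=1109, 1109^2=417, 1109^4=1113, 1109^8=541, 1109^16=965, 1109^32=989; 1109^50 = 1109^2 * 1109^16 * 1109^32 = 297 (mod 1252); answer 297
Stage 3: R2 = 297; d = 5; 2*(5)^2 + 4*(5)^1 - 7 = (50) + (20) + (-7) = 63; answer 63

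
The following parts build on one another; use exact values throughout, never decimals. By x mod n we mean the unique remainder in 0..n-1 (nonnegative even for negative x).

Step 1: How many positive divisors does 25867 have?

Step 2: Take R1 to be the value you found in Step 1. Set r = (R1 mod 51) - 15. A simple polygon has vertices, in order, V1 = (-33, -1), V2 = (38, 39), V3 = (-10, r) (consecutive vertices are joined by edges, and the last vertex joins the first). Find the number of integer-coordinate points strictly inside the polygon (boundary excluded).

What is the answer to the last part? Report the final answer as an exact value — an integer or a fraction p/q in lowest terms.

884

Step 1: 25867 is prime, so its only divisors are 1 and 25867; count = 2; answer 2
Step 2: R1 = 2; r = -13; cross terms: (-33*39 - 38*-1)=-1249, (38*-13 - -10*39)=-104, (-10*-1 - -33*-13)=-419; twice the area = |-1772| = 1772; area = 886; boundary points = 1 + 4 + 1 = 6; strictly interior points = area - boundary/2 + 1 = 884; answer 884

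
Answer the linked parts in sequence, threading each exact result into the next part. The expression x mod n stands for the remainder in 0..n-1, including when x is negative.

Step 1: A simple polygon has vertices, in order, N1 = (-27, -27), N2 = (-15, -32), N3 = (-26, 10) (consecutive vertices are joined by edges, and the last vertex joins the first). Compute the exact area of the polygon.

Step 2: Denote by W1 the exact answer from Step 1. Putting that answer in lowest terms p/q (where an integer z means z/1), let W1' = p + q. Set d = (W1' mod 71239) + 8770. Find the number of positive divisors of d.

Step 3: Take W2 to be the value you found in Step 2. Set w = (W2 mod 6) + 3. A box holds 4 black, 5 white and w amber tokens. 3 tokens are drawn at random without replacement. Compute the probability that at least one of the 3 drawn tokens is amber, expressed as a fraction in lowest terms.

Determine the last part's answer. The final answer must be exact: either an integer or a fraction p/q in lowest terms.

10/13

Step 1: cross terms: (-27*-32 - -15*-27)=459, (-15*10 - -26*-32)=-982, (-26*-27 - -27*10)=972; twice the area = |449| = 449; area = 449/2; answer 449/2
Step 2: W1 = 449/2; threaded value p + q = 451; d = 9221; 9221 is prime, so its only divisors are 1 and 9221; count = 2; answer 2
Step 3: W2 = 2; w = 5; total draws C(14,3) = 364; complement C(9,3) = 84; favorable 364 - 84 = 280; P = 10/13; answer 10/13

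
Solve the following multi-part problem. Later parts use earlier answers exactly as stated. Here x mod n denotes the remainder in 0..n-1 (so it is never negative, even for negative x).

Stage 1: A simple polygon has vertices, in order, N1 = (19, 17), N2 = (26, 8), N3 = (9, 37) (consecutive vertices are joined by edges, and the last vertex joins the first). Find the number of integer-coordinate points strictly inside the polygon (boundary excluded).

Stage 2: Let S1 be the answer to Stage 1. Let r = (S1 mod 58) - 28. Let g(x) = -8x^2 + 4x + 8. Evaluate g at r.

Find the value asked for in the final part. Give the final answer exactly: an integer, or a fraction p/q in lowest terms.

Stage 1: cross terms: (19*8 - 26*17)=-290, (26*37 - 9*8)=890, (9*17 - 19*37)=-550; twice the area = |50| = 50; area = 25; boundary points = 1 + 1 + 10 = 12; strictly interior points = area - boundary/2 + 1 = 20; answer 20
Stage 2: S1 = 20; r = -8; -8*(-8)^2 + 4*(-8)^1 + 8 = (-512) + (-32) + (8) = -536; answer -536

-536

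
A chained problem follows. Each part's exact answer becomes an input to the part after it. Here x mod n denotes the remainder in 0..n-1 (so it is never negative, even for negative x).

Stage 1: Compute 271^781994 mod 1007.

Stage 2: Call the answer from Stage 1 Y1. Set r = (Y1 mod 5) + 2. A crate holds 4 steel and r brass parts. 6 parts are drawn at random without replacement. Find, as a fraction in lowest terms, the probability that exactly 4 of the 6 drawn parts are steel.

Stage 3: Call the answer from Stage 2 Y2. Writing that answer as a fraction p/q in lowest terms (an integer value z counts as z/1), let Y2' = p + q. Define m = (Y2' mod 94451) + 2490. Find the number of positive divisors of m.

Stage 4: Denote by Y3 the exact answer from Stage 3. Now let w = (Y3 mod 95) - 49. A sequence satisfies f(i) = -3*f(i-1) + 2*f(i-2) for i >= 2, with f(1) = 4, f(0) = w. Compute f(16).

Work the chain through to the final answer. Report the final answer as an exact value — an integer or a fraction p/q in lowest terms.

Stage 1: squarings mod 1007: 271^1=271, 271^2=937, 271^4=872, 271^8=99, 271^16=738, 271^32=864, 271^64=309, 271^128=823, 271^256=625, 271^512=916, 271^1024=225, 271^2048=275, 271^4096=100, 271^8192=937, 271^16384=872, 271^32768=99, 271^65536=738, 271^131072=864, 271^262144=309, 271^524288=823; 271^781994 = 271^2 * 271^8 * 271^32 * 271^128 * 271^512 * 271^1024 * 271^2048 * 271^8192 * 271^16384 * 271^32768 * 271^65536 * 271^131072 * 271^524288 = 386 (mod 1007); answer 386
Stage 2: Y1 = 386; r = 3; total draws C(7,6) = 7; favorable C(4,4)*C(3,2) = 3; P = 3/7; answer 3/7
Stage 3: Y2 = 3/7; threaded value p + q = 10; m = 2500; 2500 = 2^2 * 5^4; number of divisors = (2+1) * (4+1) = 15; answer 15
Stage 4: Y3 = 15; w = -34; f(2) = -3*(4) + 2*(-34) = -80; iterating: f(2)=-80, f(3)=248, f(4)=-904, f(5)=3208, f(6)=-11432, f(7)=40712, f(8)=-145000, f(9)=516424, f(10)=-1839272, f(11)=6550664, f(12)=-23330536, f(13)=83092936, f(14)=-295939880, f(15)=1054005512, f(16)=-3753896296; answer -3753896296

-3753896296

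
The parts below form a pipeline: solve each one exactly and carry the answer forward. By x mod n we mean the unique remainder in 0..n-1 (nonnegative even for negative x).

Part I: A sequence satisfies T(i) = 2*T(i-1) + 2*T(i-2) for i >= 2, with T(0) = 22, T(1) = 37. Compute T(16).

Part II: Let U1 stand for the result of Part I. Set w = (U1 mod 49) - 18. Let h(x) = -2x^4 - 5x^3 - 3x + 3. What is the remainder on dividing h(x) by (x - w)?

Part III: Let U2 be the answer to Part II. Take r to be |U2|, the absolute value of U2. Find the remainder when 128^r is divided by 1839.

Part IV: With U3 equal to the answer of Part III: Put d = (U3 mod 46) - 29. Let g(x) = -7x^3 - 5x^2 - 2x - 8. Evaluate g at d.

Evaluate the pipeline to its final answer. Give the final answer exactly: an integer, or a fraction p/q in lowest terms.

142

Part I: T(2) = 2*(37) + 2*(22) = 118; iterating: T(2)=118, T(3)=310, T(4)=856, T(5)=2332, T(6)=6376, T(7)=17416, T(8)=47584, T(9)=130000, T(10)=355168, T(11)=970336, T(12)=2651008, T(13)=7242688, T(14)=19787392, T(15)=54060160, T(16)=147695104; answer 147695104
Part II: U1 = 147695104; w = 21; remainder = value at the root: -2*(21)^4 - 5*(21)^3 - 3*(21)^1 + 3 = (-388962) + (-46305) + (-63) + (3) = -435327; answer -435327
Part III: U2 = -435327; r = 435327; squarings mod 1839: 128^1=128, 128^2=1672, 128^4=304, 128^8=466, 128^16=154, 128^32=1648, 128^64=1540, 128^128=1129, 128^256=214, 128^512=1660, 128^1024=778, 128^2048=253, 128^4096=1483, 128^8192=1684, 128^16384=118, 128^32768=1051, 128^65536=1201, 128^131072=625, 128^262144=757; 128^435327 = 128^1 * 128^2 * 128^4 * 128^8 * 128^16 * 128^32 * 128^64 * 128^1024 * 128^8192 * 128^32768 * 128^131072 * 128^262144 = 1682 (mod 1839); answer 1682
Part IV: U3 = 1682; d = -3; -7*(-3)^3 - 5*(-3)^2 - 2*(-3)^1 - 8 = (189) + (-45) + (6) + (-8) = 142; answer 142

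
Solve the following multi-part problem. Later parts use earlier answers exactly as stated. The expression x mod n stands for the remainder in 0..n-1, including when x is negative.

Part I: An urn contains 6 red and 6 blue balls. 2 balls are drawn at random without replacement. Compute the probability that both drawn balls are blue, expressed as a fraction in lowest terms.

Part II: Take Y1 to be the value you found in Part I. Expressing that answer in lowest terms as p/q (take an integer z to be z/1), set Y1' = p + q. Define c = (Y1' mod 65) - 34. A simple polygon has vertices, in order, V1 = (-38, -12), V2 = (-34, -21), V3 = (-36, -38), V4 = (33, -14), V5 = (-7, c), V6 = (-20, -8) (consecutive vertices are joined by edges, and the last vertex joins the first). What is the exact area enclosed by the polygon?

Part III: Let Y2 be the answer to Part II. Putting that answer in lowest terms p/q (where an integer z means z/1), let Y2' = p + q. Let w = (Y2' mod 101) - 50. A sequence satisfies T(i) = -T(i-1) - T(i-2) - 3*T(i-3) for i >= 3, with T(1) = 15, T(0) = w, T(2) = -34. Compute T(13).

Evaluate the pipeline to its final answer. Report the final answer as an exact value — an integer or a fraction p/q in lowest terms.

-1851

Part I: total draws C(12,2) = 66; favorable C(6,2) = 15; P = 5/22; answer 5/22
Part II: Y1 = 5/22; threaded value p + q = 27; c = -7; cross terms: (-38*-21 - -34*-12)=390, (-34*-38 - -36*-21)=536, (-36*-14 - 33*-38)=1758, (33*-7 - -7*-14)=-329, (-7*-8 - -20*-7)=-84, (-20*-12 - -38*-8)=-64; twice the area = |2207| = 2207; area = 2207/2; answer 2207/2
Part III: Y2 = 2207/2; threaded value p + q = 2209; w = 38; T(3) = -1*(-34) - 1*(15) - 3*(38) = -95; iterating: T(3)=-95, T(4)=84, T(5)=113, T(6)=88, T(7)=-453, T(8)=26, T(9)=163, T(10)=1170, T(11)=-1411, T(12)=-248, T(13)=-1851; answer -1851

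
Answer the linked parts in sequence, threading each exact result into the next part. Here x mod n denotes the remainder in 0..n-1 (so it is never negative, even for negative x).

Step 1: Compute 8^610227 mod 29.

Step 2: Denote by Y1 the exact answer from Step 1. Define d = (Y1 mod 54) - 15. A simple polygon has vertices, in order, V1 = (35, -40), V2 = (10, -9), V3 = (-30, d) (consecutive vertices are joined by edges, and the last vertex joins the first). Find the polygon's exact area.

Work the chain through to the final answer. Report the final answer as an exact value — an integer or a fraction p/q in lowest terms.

Step 1: squarings mod 29: 8^1=8, 8^2=6, 8^4=7, 8^8=20, 8^16=23, 8^32=7, 8^64=20, 8^128=23, 8^256=7, 8^512=20, 8^1024=23, 8^2048=7, 8^4096=20, 8^8192=23, 8^16384=7, 8^32768=20, 8^65536=23, 8^131072=7, 8^262144=20, 8^524288=23; 8^610227 = 8^1 * 8^2 * 8^16 * 8^32 * 8^128 * 8^256 * 8^512 * 8^1024 * 8^2048 * 8^16384 * 8^65536 * 8^524288 = 14 (mod 29); answer 14
Step 2: Y1 = 14; d = -1; cross terms: (35*-9 - 10*-40)=85, (10*-1 - -30*-9)=-280, (-30*-40 - 35*-1)=1235; twice the area = |1040| = 1040; area = 520; answer 520

520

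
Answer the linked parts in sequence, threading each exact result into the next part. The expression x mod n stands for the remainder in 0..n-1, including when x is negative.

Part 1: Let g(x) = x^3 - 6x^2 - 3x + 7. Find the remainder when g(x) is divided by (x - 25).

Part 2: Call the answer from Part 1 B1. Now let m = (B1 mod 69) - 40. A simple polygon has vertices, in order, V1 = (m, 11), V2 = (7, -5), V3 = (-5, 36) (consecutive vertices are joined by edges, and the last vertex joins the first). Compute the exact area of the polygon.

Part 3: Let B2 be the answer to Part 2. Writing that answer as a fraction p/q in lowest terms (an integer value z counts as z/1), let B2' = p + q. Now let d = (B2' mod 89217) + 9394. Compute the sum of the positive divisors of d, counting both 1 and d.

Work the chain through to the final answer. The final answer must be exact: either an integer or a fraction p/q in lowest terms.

Part 1: remainder = value at the root: 1*(25)^3 - 6*(25)^2 - 3*(25)^1 + 7 = (15625) + (-3750) + (-75) + (7) = 11807; answer 11807
Part 2: B1 = 11807; m = -32; cross terms: (-32*-5 - 7*11)=83, (7*36 - -5*-5)=227, (-5*11 - -32*36)=1097; twice the area = |1407| = 1407; area = 1407/2; answer 1407/2
Part 3: B2 = 1407/2; threaded value p + q = 1409; d = 10803; 10803 = 3 * 13 * 277; sigma = (1 + 3) * (1 + 13) * (1 + 277) = 4 * 14 * 278 = 15568; answer 15568

15568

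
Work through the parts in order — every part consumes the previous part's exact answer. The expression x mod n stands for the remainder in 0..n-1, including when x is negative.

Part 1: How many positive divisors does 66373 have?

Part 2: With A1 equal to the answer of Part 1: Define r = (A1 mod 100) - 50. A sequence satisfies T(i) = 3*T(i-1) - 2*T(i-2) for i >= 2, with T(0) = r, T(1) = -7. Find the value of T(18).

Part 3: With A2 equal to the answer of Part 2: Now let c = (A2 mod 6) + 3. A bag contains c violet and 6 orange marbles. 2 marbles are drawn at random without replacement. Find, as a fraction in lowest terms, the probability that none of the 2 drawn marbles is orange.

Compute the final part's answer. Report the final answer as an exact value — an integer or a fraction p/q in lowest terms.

Part 1: 66373 is prime, so its only divisors are 1 and 66373; count = 2; answer 2
Part 2: A1 = 2; r = -48; T(2) = 3*(-7) - 2*(-48) = 75; iterating: T(2)=75, T(3)=239, T(4)=567, T(5)=1223, T(6)=2535, T(7)=5159, T(8)=10407, T(9)=20903, T(10)=41895, T(11)=83879, T(12)=167847, T(13)=335783, T(14)=671655, T(15)=1343399, T(16)=2686887, T(17)=5373863, T(18)=10747815; answer 10747815
Part 3: A2 = 10747815; c = 6; total draws C(12,2) = 66; favorable C(6,2) = 15; P = 5/22; answer 5/22

5/22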